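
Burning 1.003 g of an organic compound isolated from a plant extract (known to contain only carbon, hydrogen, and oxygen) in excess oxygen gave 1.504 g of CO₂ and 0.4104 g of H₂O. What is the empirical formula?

mol C = 1.504 g CO₂ ÷ 44.009 g/mol = 0.034175 mol
mol H = 2 × 0.4104 g H₂O ÷ 18.015 g/mol = 0.045562 mol
mass O = 1.003 − (0.41047 + 0.045927) = 0.54660 g → mol O = 0.54660 ÷ 15.999 = 0.034165 mol
Divide by the smallest (0.034165 mol): C 1.000, H 1.334, O 1.000
Multiplying each by 3 gives whole numbers: C 3.00, H 4.00, O 3.00

C3H4O3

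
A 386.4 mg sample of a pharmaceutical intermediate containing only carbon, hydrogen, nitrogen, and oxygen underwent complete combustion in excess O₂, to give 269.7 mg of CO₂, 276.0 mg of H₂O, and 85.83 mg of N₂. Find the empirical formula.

CH5NO2

mol C = 0.2697 g CO₂ ÷ 44.009 g/mol = 0.0061283 mol
mol H = 2 × 0.2760 g H₂O ÷ 18.015 g/mol = 0.030641 mol
mol N = 2 × 0.08583 g N₂ ÷ 28.014 g/mol = 0.0061277 mol
mass O = 0.3864 − (0.073607 + 0.030886 + 0.085830) = 0.19608 g → mol O = 0.19608 ÷ 15.999 = 0.012256 mol
Divide by the smallest (0.0061277 mol): C 1.000, H 5.000, N 1.000, O 2.000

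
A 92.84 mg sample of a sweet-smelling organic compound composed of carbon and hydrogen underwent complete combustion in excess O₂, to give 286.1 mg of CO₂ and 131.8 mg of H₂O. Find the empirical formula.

C4H9

mol C = 0.2861 g CO₂ ÷ 44.009 g/mol = 0.0065009 mol
mol H = 2 × 0.1318 g H₂O ÷ 18.015 g/mol = 0.014632 mol
Divide by the smallest (0.0065009 mol): C 1.000, H 2.251
Multiplying each by 4 gives whole numbers: C 4.00, H 9.00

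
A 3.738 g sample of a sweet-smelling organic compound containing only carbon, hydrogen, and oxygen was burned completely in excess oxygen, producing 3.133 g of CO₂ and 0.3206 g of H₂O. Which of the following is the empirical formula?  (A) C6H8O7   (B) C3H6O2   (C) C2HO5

mol C = 3.133 g CO₂ ÷ 44.009 g/mol = 0.071190 mol
mol H = 2 × 0.3206 g H₂O ÷ 18.015 g/mol = 0.035593 mol
mass O = 3.738 − (0.85506 + 0.035877) = 2.8471 g → mol O = 2.8471 ÷ 15.999 = 0.17795 mol
Divide by the smallest (0.035593 mol): C 2.000, H 1.000, O 5.000

(C) C2HO5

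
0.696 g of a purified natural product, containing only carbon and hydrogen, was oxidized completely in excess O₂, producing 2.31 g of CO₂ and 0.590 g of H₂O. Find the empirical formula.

mol C = 2.31 g CO₂ ÷ 44.009 g/mol = 0.05249 mol
mol H = 2 × 0.590 g H₂O ÷ 18.015 g/mol = 0.06550 mol
Divide by the smallest (0.05249 mol): C 1.000, H 1.248
Multiplying each by 4 gives whole numbers: C 4.00, H 4.99

C4H5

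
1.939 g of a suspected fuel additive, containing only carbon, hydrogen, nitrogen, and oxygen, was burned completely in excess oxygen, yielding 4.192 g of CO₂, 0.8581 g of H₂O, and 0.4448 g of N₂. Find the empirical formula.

C6H6N2O

mol C = 4.192 g CO₂ ÷ 44.009 g/mol = 0.095253 mol
mol H = 2 × 0.8581 g H₂O ÷ 18.015 g/mol = 0.095265 mol
mol N = 2 × 0.4448 g N₂ ÷ 28.014 g/mol = 0.031756 mol
mass O = 1.939 − (1.1441 + 0.096027 + 0.44480) = 0.25409 g → mol O = 0.25409 ÷ 15.999 = 0.015881 mol
Divide by the smallest (0.015881 mol): C 5.998, H 5.999, N 2.000, O 1.000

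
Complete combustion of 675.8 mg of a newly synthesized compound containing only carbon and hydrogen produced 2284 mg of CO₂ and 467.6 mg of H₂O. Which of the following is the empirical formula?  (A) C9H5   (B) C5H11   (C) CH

mol C = 2.284 g CO₂ ÷ 44.009 g/mol = 0.051898 mol
mol H = 2 × 0.4676 g H₂O ÷ 18.015 g/mol = 0.051912 mol
Divide by the smallest (0.051898 mol): C 1.000, H 1.000

(C) CH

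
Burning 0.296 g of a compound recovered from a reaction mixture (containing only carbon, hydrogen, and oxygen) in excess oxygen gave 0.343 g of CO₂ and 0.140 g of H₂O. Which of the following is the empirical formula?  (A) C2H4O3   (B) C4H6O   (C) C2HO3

mol C = 0.343 g CO₂ ÷ 44.009 g/mol = 0.007794 mol
mol H = 2 × 0.140 g H₂O ÷ 18.015 g/mol = 0.01554 mol
mass O = 0.296 − (0.09361 + 0.01567) = 0.1867 g → mol O = 0.1867 ÷ 15.999 = 0.01167 mol
Divide by the smallest (0.007794 mol): C 1.000, H 1.994, O 1.497
Multiplying each by 2 gives whole numbers: C 2.00, H 3.99, O 2.99

(A) C2H4O3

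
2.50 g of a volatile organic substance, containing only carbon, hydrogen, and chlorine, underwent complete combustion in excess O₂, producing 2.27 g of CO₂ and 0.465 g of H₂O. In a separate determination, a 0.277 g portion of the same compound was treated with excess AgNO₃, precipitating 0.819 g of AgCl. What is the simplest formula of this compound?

mol C = 2.27 g CO₂ ÷ 44.009 g/mol = 0.05158 mol
mol H = 2 × 0.465 g H₂O ÷ 18.015 g/mol = 0.05162 mol
From the AgCl data: mol Cl per gram of compound = (0.819 ÷ 143.318) ÷ 0.277 = 0.02063 mol/g, so in the 2.50 g combustion sample mol Cl = 0.05158 mol
Divide by the smallest (0.05158 mol): C 1.000, H 1.001, Cl 1.000

CHCl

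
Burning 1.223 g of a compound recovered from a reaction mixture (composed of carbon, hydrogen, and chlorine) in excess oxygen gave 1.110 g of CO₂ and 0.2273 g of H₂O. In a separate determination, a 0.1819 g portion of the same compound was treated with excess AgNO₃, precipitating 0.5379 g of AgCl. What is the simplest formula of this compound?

CHCl

mol C = 1.110 g CO₂ ÷ 44.009 g/mol = 0.025222 mol
mol H = 2 × 0.2273 g H₂O ÷ 18.015 g/mol = 0.025235 mol
From the AgCl data: mol Cl per gram of compound = (0.5379 ÷ 143.318) ÷ 0.1819 = 0.020633 mol/g, so in the 1.223 g combustion sample mol Cl = 0.025234 mol
Divide by the smallest (0.025222 mol): C 1.000, H 1.000, Cl 1.000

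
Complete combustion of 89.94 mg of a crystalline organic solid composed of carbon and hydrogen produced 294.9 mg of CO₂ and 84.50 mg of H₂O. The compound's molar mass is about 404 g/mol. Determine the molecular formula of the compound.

C30H42

mol C = 0.2949 g CO₂ ÷ 44.009 g/mol = 0.0067009 mol
mol H = 2 × 0.08450 g H₂O ÷ 18.015 g/mol = 0.0093811 mol
Divide by the smallest (0.0067009 mol): C 1.000, H 1.400
Multiplying each by 5 gives whole numbers: C 5.00, H 7.00
Empirical formula: C5H7
Empirical-formula mass = 67.11 g/mol; 404 ÷ 67.11 ≈ 6, so the molecular formula is C30H42.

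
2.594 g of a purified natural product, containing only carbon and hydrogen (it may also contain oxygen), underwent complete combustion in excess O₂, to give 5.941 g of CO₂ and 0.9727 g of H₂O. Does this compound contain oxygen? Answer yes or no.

yes

mol C = 5.941 g CO₂ ÷ 44.009 g/mol = 0.13500 mol
mol H = 2 × 0.9727 g H₂O ÷ 18.015 g/mol = 0.10799 mol
C and H account for only 1.7303 g of the 2.594 g sample; the remaining 0.86372 g must be oxygen.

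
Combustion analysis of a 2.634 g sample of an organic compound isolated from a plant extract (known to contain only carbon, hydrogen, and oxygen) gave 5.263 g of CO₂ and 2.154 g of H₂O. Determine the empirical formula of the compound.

mol C = 5.263 g CO₂ ÷ 44.009 g/mol = 0.11959 mol
mol H = 2 × 2.154 g H₂O ÷ 18.015 g/mol = 0.23913 mol
mass O = 2.634 − (1.4364 + 0.24105) = 0.95657 g → mol O = 0.95657 ÷ 15.999 = 0.059789 mol
Divide by the smallest (0.059789 mol): C 2.000, H 4.000, O 1.000

C2H4O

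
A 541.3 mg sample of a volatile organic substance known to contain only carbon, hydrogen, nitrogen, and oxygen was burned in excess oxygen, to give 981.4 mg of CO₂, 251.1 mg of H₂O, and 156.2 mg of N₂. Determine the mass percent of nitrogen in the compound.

mol C = 0.9814 g CO₂ ÷ 44.009 g/mol = 0.022300 mol
mol H = 2 × 0.2511 g H₂O ÷ 18.015 g/mol = 0.027877 mol
mol N = 2 × 0.1562 g N₂ ÷ 28.014 g/mol = 0.011152 mol
mass O = 0.5413 − (0.26785 + 0.028100 + 0.15620) = 0.089155 g → mol O = 0.089155 ÷ 15.999 = 0.0055725 mol
mass % N = 0.15620 g ÷ 0.5413 g × 100%

28.86%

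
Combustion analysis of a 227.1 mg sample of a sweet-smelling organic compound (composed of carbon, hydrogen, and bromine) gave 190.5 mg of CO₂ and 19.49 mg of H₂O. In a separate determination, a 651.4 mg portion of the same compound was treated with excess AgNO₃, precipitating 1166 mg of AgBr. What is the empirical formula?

mol C = 0.1905 g CO₂ ÷ 44.009 g/mol = 0.0043287 mol
mol H = 2 × 0.01949 g H₂O ÷ 18.015 g/mol = 0.0021638 mol
From the AgBr data: mol Br per gram of compound = (1.166 ÷ 187.772) ÷ 0.6514 = 0.0095328 mol/g, so in the 0.2271 g combustion sample mol Br = 0.0021649 mol
Divide by the smallest (0.0021638 mol): C 2.001, H 1.000, Br 1.001

C2HBr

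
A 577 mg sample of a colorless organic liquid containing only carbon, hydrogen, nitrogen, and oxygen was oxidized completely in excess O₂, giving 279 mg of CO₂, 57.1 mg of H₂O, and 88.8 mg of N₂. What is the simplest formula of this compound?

mol C = 0.279 g CO₂ ÷ 44.009 g/mol = 0.006340 mol
mol H = 2 × 0.0571 g H₂O ÷ 18.015 g/mol = 0.006339 mol
mol N = 2 × 0.0888 g N₂ ÷ 28.014 g/mol = 0.006340 mol
mass O = 0.577 − (0.07615 + 0.006390 + 0.08880) = 0.4057 g → mol O = 0.4057 ÷ 15.999 = 0.02536 mol
Divide by the smallest (0.006339 mol): C 1.000, H 1.000, N 1.000, O 4.000

CHNO4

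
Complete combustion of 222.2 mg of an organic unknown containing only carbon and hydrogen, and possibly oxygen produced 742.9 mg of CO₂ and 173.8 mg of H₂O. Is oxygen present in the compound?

no

mol C = 0.7429 g CO₂ ÷ 44.009 g/mol = 0.016881 mol
mol H = 2 × 0.1738 g H₂O ÷ 18.015 g/mol = 0.019295 mol
C and H together account for 0.22220 g — essentially the entire 0.2222 g sample — so the compound contains no oxygen.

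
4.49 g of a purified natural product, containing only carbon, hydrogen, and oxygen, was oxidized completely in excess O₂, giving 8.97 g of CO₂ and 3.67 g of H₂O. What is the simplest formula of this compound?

mol C = 8.97 g CO₂ ÷ 44.009 g/mol = 0.2038 mol
mol H = 2 × 3.67 g H₂O ÷ 18.015 g/mol = 0.4074 mol
mass O = 4.49 − (2.448 + 0.4107) = 1.631 g → mol O = 1.631 ÷ 15.999 = 0.1020 mol
Divide by the smallest (0.1020 mol): C 1.999, H 3.996, O 1.000

C2H4O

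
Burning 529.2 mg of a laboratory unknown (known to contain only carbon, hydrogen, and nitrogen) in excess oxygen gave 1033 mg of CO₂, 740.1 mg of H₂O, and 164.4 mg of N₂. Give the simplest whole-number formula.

C2H7N

mol C = 1.033 g CO₂ ÷ 44.009 g/mol = 0.023472 mol
mol H = 2 × 0.7401 g H₂O ÷ 18.015 g/mol = 0.082165 mol
mol N = 2 × 0.1644 g N₂ ÷ 28.014 g/mol = 0.011737 mol
Divide by the smallest (0.011737 mol): C 2.000, H 7.001, N 1.000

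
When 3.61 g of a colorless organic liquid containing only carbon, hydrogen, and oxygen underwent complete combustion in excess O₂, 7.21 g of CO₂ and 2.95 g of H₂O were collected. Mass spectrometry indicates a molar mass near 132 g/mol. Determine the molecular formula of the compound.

mol C = 7.21 g CO₂ ÷ 44.009 g/mol = 0.1638 mol
mol H = 2 × 2.95 g H₂O ÷ 18.015 g/mol = 0.3275 mol
mass O = 3.61 − (1.968 + 0.3301) = 1.312 g → mol O = 1.312 ÷ 15.999 = 0.08201 mol
Divide by the smallest (0.08201 mol): C 1.998, H 3.993, O 1.000
Empirical formula: C2H4O
Empirical-formula mass = 44.05 g/mol; 132 ÷ 44.05 ≈ 3, so the molecular formula is C6H12O3.

C6H12O3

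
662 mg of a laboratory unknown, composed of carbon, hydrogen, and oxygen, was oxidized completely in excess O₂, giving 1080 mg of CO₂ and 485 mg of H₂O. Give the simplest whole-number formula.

C5H11O4

mol C = 1.08 g CO₂ ÷ 44.009 g/mol = 0.02454 mol
mol H = 2 × 0.485 g H₂O ÷ 18.015 g/mol = 0.05384 mol
mass O = 0.662 − (0.2948 + 0.05427) = 0.3130 g → mol O = 0.3130 ÷ 15.999 = 0.01956 mol
Divide by the smallest (0.01956 mol): C 1.255, H 2.753, O 1.000
Multiplying each by 4 gives whole numbers: C 5.02, H 11.01, O 4.00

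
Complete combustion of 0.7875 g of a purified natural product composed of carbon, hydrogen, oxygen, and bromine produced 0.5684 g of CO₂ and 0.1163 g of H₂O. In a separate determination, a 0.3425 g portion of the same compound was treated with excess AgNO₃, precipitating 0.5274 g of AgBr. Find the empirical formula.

C2H2BrO

mol C = 0.5684 g CO₂ ÷ 44.009 g/mol = 0.012916 mol
mol H = 2 × 0.1163 g H₂O ÷ 18.015 g/mol = 0.012911 mol
From the AgBr data: mol Br per gram of compound = (0.5274 ÷ 187.772) ÷ 0.3425 = 0.0082007 mol/g, so in the 0.7875 g combustion sample mol Br = 0.0064580 mol
mass O = 0.7875 − (0.15513 + 0.013015 + 0.51602) = 0.10334 g → mol O = 0.10334 ÷ 15.999 = 0.0064589 mol
Divide by the smallest (0.0064580 mol): C 2.000, H 1.999, Br 1.000, O 1.000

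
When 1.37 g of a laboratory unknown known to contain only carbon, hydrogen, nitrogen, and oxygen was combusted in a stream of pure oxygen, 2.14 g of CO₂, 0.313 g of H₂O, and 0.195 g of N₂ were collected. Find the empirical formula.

C7H5N2O5

mol C = 2.14 g CO₂ ÷ 44.009 g/mol = 0.04863 mol
mol H = 2 × 0.313 g H₂O ÷ 18.015 g/mol = 0.03475 mol
mol N = 2 × 0.195 g N₂ ÷ 28.014 g/mol = 0.01392 mol
mass O = 1.37 − (0.5841 + 0.03503 + 0.1950) = 0.5559 g → mol O = 0.5559 ÷ 15.999 = 0.03475 mol
Divide by the smallest (0.01392 mol): C 3.493, H 2.496, N 1.000, O 2.496
Multiplying each by 2 gives whole numbers: C 6.99, H 4.99, N 2.00, O 4.99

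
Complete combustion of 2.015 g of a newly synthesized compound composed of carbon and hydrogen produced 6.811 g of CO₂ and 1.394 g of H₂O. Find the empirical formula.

CH

mol C = 6.811 g CO₂ ÷ 44.009 g/mol = 0.15476 mol
mol H = 2 × 1.394 g H₂O ÷ 18.015 g/mol = 0.15476 mol
Divide by the smallest (0.15476 mol): C 1.000, H 1.000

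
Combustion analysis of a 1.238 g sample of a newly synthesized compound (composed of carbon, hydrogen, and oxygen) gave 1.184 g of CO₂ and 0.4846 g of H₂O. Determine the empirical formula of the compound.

mol C = 1.184 g CO₂ ÷ 44.009 g/mol = 0.026904 mol
mol H = 2 × 0.4846 g H₂O ÷ 18.015 g/mol = 0.053800 mol
mass O = 1.238 − (0.32314 + 0.054230) = 0.86063 g → mol O = 0.86063 ÷ 15.999 = 0.053793 mol
Divide by the smallest (0.026904 mol): C 1.000, H 2.000, O 1.999

CH2O2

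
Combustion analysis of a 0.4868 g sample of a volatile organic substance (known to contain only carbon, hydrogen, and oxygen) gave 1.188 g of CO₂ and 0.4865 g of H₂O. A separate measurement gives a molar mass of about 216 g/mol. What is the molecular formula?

mol C = 1.188 g CO₂ ÷ 44.009 g/mol = 0.026994 mol
mol H = 2 × 0.4865 g H₂O ÷ 18.015 g/mol = 0.054011 mol
mass O = 0.4868 − (0.32423 + 0.054443) = 0.10813 g → mol O = 0.10813 ÷ 15.999 = 0.0067583 mol
Divide by the smallest (0.0067583 mol): C 3.994, H 7.992, O 1.000
Empirical formula: C4H8O
Empirical-formula mass = 72.11 g/mol; 216 ÷ 72.11 ≈ 3, so the molecular formula is C12H24O3.

C12H24O3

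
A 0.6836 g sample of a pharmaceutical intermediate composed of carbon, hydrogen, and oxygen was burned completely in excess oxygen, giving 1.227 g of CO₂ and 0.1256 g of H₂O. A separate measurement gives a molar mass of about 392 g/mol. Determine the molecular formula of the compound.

C16H8O12

mol C = 1.227 g CO₂ ÷ 44.009 g/mol = 0.027881 mol
mol H = 2 × 0.1256 g H₂O ÷ 18.015 g/mol = 0.013944 mol
mass O = 0.6836 − (0.33487 + 0.014055) = 0.33467 g → mol O = 0.33467 ÷ 15.999 = 0.020918 mol
Divide by the smallest (0.013944 mol): C 1.999, H 1.000, O 1.500
Multiplying each by 2 gives whole numbers: C 4.00, H 2.00, O 3.00
Empirical formula: C4H2O3
Empirical-formula mass = 98.06 g/mol; 392 ÷ 98.06 ≈ 4, so the molecular formula is C16H8O12.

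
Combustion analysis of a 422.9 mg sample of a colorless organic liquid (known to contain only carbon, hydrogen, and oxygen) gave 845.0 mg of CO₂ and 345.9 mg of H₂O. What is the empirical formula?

C2H4O

mol C = 0.8450 g CO₂ ÷ 44.009 g/mol = 0.019201 mol
mol H = 2 × 0.3459 g H₂O ÷ 18.015 g/mol = 0.038401 mol
mass O = 0.4229 − (0.23062 + 0.038709) = 0.15357 g → mol O = 0.15357 ÷ 15.999 = 0.0095989 mol
Divide by the smallest (0.0095989 mol): C 2.000, H 4.001, O 1.000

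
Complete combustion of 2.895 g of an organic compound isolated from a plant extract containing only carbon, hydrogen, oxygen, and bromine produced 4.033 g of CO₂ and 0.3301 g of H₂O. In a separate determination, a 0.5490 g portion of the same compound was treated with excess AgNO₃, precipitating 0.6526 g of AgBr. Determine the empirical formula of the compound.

mol C = 4.033 g CO₂ ÷ 44.009 g/mol = 0.091640 mol
mol H = 2 × 0.3301 g H₂O ÷ 18.015 g/mol = 0.036647 mol
From the AgBr data: mol Br per gram of compound = (0.6526 ÷ 187.772) ÷ 0.5490 = 0.0063306 mol/g, so in the 2.895 g combustion sample mol Br = 0.018327 mol
mass O = 2.895 − (1.1007 + 0.036940 + 1.4644) = 0.29296 g → mol O = 0.29296 ÷ 15.999 = 0.018311 mol
Divide by the smallest (0.018311 mol): C 5.005, H 2.001, Br 1.001, O 1.000

C5H2BrO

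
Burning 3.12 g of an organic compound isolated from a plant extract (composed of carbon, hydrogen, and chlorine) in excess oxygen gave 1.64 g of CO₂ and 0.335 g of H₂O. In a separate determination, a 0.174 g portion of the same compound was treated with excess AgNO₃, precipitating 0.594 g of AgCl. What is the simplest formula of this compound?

mol C = 1.64 g CO₂ ÷ 44.009 g/mol = 0.03727 mol
mol H = 2 × 0.335 g H₂O ÷ 18.015 g/mol = 0.03719 mol
From the AgCl data: mol Cl per gram of compound = (0.594 ÷ 143.318) ÷ 0.174 = 0.02382 mol/g, so in the 3.12 g combustion sample mol Cl = 0.07432 mol
Divide by the smallest (0.03719 mol): C 1.002, H 1.000, Cl 1.998

CHCl2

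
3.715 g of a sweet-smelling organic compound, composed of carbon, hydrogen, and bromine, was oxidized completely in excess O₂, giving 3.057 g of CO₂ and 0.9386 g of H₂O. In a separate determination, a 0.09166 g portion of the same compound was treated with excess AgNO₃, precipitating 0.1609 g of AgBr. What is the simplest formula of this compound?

C2H3Br

mol C = 3.057 g CO₂ ÷ 44.009 g/mol = 0.069463 mol
mol H = 2 × 0.9386 g H₂O ÷ 18.015 g/mol = 0.10420 mol
From the AgBr data: mol Br per gram of compound = (0.1609 ÷ 187.772) ÷ 0.09166 = 0.0093486 mol/g, so in the 3.715 g combustion sample mol Br = 0.034730 mol
Divide by the smallest (0.034730 mol): C 2.000, H 3.000, Br 1.000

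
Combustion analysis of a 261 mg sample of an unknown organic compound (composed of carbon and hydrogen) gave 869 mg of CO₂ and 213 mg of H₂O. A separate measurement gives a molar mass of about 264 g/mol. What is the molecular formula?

C20H24

mol C = 0.869 g CO₂ ÷ 44.009 g/mol = 0.01975 mol
mol H = 2 × 0.213 g H₂O ÷ 18.015 g/mol = 0.02365 mol
Divide by the smallest (0.01975 mol): C 1.000, H 1.198
Multiplying each by 5 gives whole numbers: C 5.00, H 5.99
Empirical formula: C5H6
Empirical-formula mass = 66.10 g/mol; 264 ÷ 66.10 ≈ 4, so the molecular formula is C20H24.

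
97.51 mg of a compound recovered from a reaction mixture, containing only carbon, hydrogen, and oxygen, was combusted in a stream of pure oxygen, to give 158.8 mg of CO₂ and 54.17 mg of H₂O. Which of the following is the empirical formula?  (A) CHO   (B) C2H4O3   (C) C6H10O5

(C) C6H10O5

mol C = 0.1588 g CO₂ ÷ 44.009 g/mol = 0.0036084 mol
mol H = 2 × 0.05417 g H₂O ÷ 18.015 g/mol = 0.0060139 mol
mass O = 0.09751 − (0.043340 + 0.0060620) = 0.048108 g → mol O = 0.048108 ÷ 15.999 = 0.0030069 mol
Divide by the smallest (0.0030069 mol): C 1.200, H 2.000, O 1.000
Multiplying each by 5 gives whole numbers: C 6.00, H 10.00, O 5.00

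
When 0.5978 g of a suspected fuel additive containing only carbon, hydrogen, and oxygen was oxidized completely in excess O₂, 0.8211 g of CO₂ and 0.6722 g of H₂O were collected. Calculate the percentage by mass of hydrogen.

mol C = 0.8211 g CO₂ ÷ 44.009 g/mol = 0.018658 mol
mol H = 2 × 0.6722 g H₂O ÷ 18.015 g/mol = 0.074627 mol
mass O = 0.5978 − (0.22410 + 0.075224) = 0.29848 g → mol O = 0.29848 ÷ 15.999 = 0.018656 mol
mass % H = 0.075224 g ÷ 0.5978 g × 100%

12.58%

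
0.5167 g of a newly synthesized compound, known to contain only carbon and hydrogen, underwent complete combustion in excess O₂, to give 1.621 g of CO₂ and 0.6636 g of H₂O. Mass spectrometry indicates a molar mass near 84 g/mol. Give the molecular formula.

C6H12

mol C = 1.621 g CO₂ ÷ 44.009 g/mol = 0.036833 mol
mol H = 2 × 0.6636 g H₂O ÷ 18.015 g/mol = 0.073672 mol
Divide by the smallest (0.036833 mol): C 1.000, H 2.000
Empirical formula: CH2
Empirical-formula mass = 14.03 g/mol; 84 ÷ 14.03 ≈ 6, so the molecular formula is C6H12.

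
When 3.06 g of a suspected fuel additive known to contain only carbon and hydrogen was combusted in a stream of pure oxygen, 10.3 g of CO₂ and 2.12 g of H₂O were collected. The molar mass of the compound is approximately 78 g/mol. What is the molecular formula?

C6H6

mol C = 10.3 g CO₂ ÷ 44.009 g/mol = 0.2340 mol
mol H = 2 × 2.12 g H₂O ÷ 18.015 g/mol = 0.2354 mol
Divide by the smallest (0.2340 mol): C 1.000, H 1.006
Empirical formula: CH
Empirical-formula mass = 13.02 g/mol; 78 ÷ 13.02 ≈ 6, so the molecular formula is C6H6.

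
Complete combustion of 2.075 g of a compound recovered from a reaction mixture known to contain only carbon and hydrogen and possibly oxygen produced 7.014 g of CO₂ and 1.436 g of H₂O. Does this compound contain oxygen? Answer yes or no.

mol C = 7.014 g CO₂ ÷ 44.009 g/mol = 0.15938 mol
mol H = 2 × 1.436 g H₂O ÷ 18.015 g/mol = 0.15942 mol
C and H together account for 2.0750 g — essentially the entire 2.075 g sample — so the compound contains no oxygen.

no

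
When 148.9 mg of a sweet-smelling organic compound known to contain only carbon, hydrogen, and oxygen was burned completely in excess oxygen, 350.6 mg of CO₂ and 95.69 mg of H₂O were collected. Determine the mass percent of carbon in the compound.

64.26%

mol C = 0.3506 g CO₂ ÷ 44.009 g/mol = 0.0079666 mol
mol H = 2 × 0.09569 g H₂O ÷ 18.015 g/mol = 0.010623 mol
mass O = 0.1489 − (0.095686 + 0.010708) = 0.042505 g → mol O = 0.042505 ÷ 15.999 = 0.0026568 mol
mass % C = 0.095686 g ÷ 0.1489 g × 100%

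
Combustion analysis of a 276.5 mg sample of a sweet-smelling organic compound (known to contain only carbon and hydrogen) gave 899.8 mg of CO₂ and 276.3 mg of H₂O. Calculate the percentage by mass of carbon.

mol C = 0.8998 g CO₂ ÷ 44.009 g/mol = 0.020446 mol
mol H = 2 × 0.2763 g H₂O ÷ 18.015 g/mol = 0.030674 mol
mass % C = 0.24557 g ÷ 0.2765 g × 100%

88.82%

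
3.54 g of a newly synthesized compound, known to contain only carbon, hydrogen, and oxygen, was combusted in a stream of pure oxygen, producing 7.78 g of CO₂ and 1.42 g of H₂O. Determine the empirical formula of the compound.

C9H8O4

mol C = 7.78 g CO₂ ÷ 44.009 g/mol = 0.1768 mol
mol H = 2 × 1.42 g H₂O ÷ 18.015 g/mol = 0.1576 mol
mass O = 3.54 − (2.123 + 0.1589) = 1.258 g → mol O = 1.258 ÷ 15.999 = 0.07862 mol
Divide by the smallest (0.07862 mol): C 2.249, H 2.005, O 1.000
Multiplying each by 4 gives whole numbers: C 8.99, H 8.02, O 4.00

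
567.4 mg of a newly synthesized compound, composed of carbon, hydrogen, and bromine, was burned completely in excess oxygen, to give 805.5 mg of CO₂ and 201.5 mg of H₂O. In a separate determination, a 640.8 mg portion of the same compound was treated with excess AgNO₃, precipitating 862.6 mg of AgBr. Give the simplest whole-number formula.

mol C = 0.8055 g CO₂ ÷ 44.009 g/mol = 0.018303 mol
mol H = 2 × 0.2015 g H₂O ÷ 18.015 g/mol = 0.022370 mol
From the AgBr data: mol Br per gram of compound = (0.8626 ÷ 187.772) ÷ 0.6408 = 0.0071690 mol/g, so in the 0.5674 g combustion sample mol Br = 0.0040677 mol
Divide by the smallest (0.0040677 mol): C 4.500, H 5.500, Br 1.000
Multiplying each by 2 gives whole numbers: C 9.00, H 11.00, Br 2.00

C9H11Br2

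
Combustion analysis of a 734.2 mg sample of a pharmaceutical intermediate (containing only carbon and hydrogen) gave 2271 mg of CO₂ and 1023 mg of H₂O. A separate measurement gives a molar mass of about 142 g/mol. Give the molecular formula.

mol C = 2.271 g CO₂ ÷ 44.009 g/mol = 0.051603 mol
mol H = 2 × 1.023 g H₂O ÷ 18.015 g/mol = 0.11357 mol
Divide by the smallest (0.051603 mol): C 1.000, H 2.201
Multiplying each by 5 gives whole numbers: C 5.00, H 11.00
Empirical formula: C5H11
Empirical-formula mass = 71.14 g/mol; 142 ÷ 71.14 ≈ 2, so the molecular formula is C10H22.

C10H22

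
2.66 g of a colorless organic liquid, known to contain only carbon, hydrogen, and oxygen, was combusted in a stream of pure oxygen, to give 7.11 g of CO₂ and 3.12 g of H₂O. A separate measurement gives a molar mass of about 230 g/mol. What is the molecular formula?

C14H30O2

mol C = 7.11 g CO₂ ÷ 44.009 g/mol = 0.1616 mol
mol H = 2 × 3.12 g H₂O ÷ 18.015 g/mol = 0.3464 mol
mass O = 2.66 − (1.940 + 0.3491) = 0.3704 g → mol O = 0.3704 ÷ 15.999 = 0.02315 mol
Divide by the smallest (0.02315 mol): C 6.979, H 14.962, O 1.000
Empirical formula: C7H15O
Empirical-formula mass = 115.20 g/mol; 230 ÷ 115.20 ≈ 2, so the molecular formula is C14H30O2.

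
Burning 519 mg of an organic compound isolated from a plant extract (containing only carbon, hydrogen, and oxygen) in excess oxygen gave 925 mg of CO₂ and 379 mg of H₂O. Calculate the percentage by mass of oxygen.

mol C = 0.925 g CO₂ ÷ 44.009 g/mol = 0.02102 mol
mol H = 2 × 0.379 g H₂O ÷ 18.015 g/mol = 0.04208 mol
mass O = 0.519 − (0.2525 + 0.04241) = 0.2241 g → mol O = 0.2241 ÷ 15.999 = 0.01401 mol
mass % O = 0.2241 g ÷ 0.519 g × 100%

43.2%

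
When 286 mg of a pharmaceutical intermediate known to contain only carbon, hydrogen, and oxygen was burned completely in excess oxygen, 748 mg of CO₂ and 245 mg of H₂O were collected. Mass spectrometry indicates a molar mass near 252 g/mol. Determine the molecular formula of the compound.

C15H24O3

mol C = 0.748 g CO₂ ÷ 44.009 g/mol = 0.01700 mol
mol H = 2 × 0.245 g H₂O ÷ 18.015 g/mol = 0.02720 mol
mass O = 0.286 − (0.2041 + 0.02742) = 0.05444 g → mol O = 0.05444 ÷ 15.999 = 0.003403 mol
Divide by the smallest (0.003403 mol): C 4.995, H 7.994, O 1.000
Empirical formula: C5H8O
Empirical-formula mass = 84.12 g/mol; 252 ÷ 84.12 ≈ 3, so the molecular formula is C15H24O3.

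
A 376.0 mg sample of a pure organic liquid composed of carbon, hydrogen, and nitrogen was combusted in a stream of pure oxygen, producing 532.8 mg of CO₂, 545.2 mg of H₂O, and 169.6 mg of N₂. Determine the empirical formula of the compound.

mol C = 0.5328 g CO₂ ÷ 44.009 g/mol = 0.012107 mol
mol H = 2 × 0.5452 g H₂O ÷ 18.015 g/mol = 0.060527 mol
mol N = 2 × 0.1696 g N₂ ÷ 28.014 g/mol = 0.012108 mol
Divide by the smallest (0.012107 mol): C 1.000, H 5.000, N 1.000

CH5N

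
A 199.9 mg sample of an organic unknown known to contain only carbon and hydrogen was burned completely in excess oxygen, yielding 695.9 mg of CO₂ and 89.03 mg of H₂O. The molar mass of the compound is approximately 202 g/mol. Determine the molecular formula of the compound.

C16H10

mol C = 0.6959 g CO₂ ÷ 44.009 g/mol = 0.015813 mol
mol H = 2 × 0.08903 g H₂O ÷ 18.015 g/mol = 0.0098840 mol
Divide by the smallest (0.0098840 mol): C 1.600, H 1.000
Multiplying each by 5 gives whole numbers: C 8.00, H 5.00
Empirical formula: C8H5
Empirical-formula mass = 101.13 g/mol; 202 ÷ 101.13 ≈ 2, so the molecular formula is C16H10.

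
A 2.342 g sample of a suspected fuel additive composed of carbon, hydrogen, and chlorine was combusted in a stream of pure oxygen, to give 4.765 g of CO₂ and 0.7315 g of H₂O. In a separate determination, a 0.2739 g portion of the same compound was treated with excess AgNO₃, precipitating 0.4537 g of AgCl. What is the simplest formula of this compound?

mol C = 4.765 g CO₂ ÷ 44.009 g/mol = 0.10827 mol
mol H = 2 × 0.7315 g H₂O ÷ 18.015 g/mol = 0.081210 mol
From the AgCl data: mol Cl per gram of compound = (0.4537 ÷ 143.318) ÷ 0.2739 = 0.011558 mol/g, so in the 2.342 g combustion sample mol Cl = 0.027068 mol
Divide by the smallest (0.027068 mol): C 4.000, H 3.000, Cl 1.000

C4H3Cl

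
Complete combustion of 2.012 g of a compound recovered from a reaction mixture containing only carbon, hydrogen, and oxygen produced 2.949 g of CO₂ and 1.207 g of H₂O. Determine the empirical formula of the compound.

CH2O

mol C = 2.949 g CO₂ ÷ 44.009 g/mol = 0.067009 mol
mol H = 2 × 1.207 g H₂O ÷ 18.015 g/mol = 0.13400 mol
mass O = 2.012 − (0.80485 + 0.13507) = 1.0721 g → mol O = 1.0721 ÷ 15.999 = 0.067009 mol
Divide by the smallest (0.067009 mol): C 1.000, H 2.000, O 1.000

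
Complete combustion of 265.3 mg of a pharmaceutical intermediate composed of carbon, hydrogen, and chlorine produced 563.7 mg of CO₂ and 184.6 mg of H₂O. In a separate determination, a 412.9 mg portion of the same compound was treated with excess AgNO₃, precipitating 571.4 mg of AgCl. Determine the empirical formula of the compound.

C5H8Cl

mol C = 0.5637 g CO₂ ÷ 44.009 g/mol = 0.012809 mol
mol H = 2 × 0.1846 g H₂O ÷ 18.015 g/mol = 0.020494 mol
From the AgCl data: mol Cl per gram of compound = (0.5714 ÷ 143.318) ÷ 0.4129 = 0.0096559 mol/g, so in the 0.2653 g combustion sample mol Cl = 0.0025617 mol
Divide by the smallest (0.0025617 mol): C 5.000, H 8.000, Cl 1.000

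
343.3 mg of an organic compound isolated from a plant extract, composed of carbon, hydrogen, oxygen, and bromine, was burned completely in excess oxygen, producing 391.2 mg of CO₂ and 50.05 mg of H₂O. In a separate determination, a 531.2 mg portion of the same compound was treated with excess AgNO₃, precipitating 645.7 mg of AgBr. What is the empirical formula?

C8H5Br2O3

mol C = 0.3912 g CO₂ ÷ 44.009 g/mol = 0.0088891 mol
mol H = 2 × 0.05005 g H₂O ÷ 18.015 g/mol = 0.0055565 mol
From the AgBr data: mol Br per gram of compound = (0.6457 ÷ 187.772) ÷ 0.5312 = 0.0064735 mol/g, so in the 0.3433 g combustion sample mol Br = 0.0022224 mol
mass O = 0.3433 − (0.10677 + 0.0056009 + 0.17758) = 0.053356 g → mol O = 0.053356 ÷ 15.999 = 0.0033350 mol
Divide by the smallest (0.0022224 mol): C 4.000, H 2.500, Br 1.000, O 1.501
Multiplying each by 2 gives whole numbers: C 8.00, H 5.00, Br 2.00, O 3.00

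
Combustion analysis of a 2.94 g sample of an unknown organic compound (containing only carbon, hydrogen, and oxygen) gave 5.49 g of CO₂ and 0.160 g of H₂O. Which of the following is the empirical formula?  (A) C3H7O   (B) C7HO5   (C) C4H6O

(B) C7HO5

mol C = 5.49 g CO₂ ÷ 44.009 g/mol = 0.1247 mol
mol H = 2 × 0.160 g H₂O ÷ 18.015 g/mol = 0.01776 mol
mass O = 2.94 − (1.498 + 0.01791) = 1.424 g → mol O = 1.424 ÷ 15.999 = 0.08899 mol
Divide by the smallest (0.01776 mol): C 7.023, H 1.000, O 5.010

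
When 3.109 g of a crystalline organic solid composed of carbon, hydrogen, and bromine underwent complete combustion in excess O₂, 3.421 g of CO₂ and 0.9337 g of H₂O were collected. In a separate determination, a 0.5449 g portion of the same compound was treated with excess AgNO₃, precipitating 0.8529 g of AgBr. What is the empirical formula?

C3H4Br

mol C = 3.421 g CO₂ ÷ 44.009 g/mol = 0.077734 mol
mol H = 2 × 0.9337 g H₂O ÷ 18.015 g/mol = 0.10366 mol
From the AgBr data: mol Br per gram of compound = (0.8529 ÷ 187.772) ÷ 0.5449 = 0.0083359 mol/g, so in the 3.109 g combustion sample mol Br = 0.025916 mol
Divide by the smallest (0.025916 mol): C 2.999, H 4.000, Br 1.000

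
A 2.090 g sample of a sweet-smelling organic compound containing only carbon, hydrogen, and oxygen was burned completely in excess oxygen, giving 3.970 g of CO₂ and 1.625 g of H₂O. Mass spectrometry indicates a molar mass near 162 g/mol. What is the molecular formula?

mol C = 3.970 g CO₂ ÷ 44.009 g/mol = 0.090209 mol
mol H = 2 × 1.625 g H₂O ÷ 18.015 g/mol = 0.18041 mol
mass O = 2.090 − (1.0835 + 0.18185) = 0.82465 g → mol O = 0.82465 ÷ 15.999 = 0.051544 mol
Divide by the smallest (0.051544 mol): C 1.750, H 3.500, O 1.000
Multiplying each by 4 gives whole numbers: C 7.00, H 14.00, O 4.00
Empirical formula: C7H14O4
Empirical-formula mass = 162.19 g/mol; 162 ÷ 162.19 ≈ 1, so the molecular formula is C7H14O4.

C7H14O4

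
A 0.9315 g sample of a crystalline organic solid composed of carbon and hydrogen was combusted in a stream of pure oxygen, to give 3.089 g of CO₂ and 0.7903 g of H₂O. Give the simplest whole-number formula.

C4H5

mol C = 3.089 g CO₂ ÷ 44.009 g/mol = 0.070190 mol
mol H = 2 × 0.7903 g H₂O ÷ 18.015 g/mol = 0.087738 mol
Divide by the smallest (0.070190 mol): C 1.000, H 1.250
Multiplying each by 4 gives whole numbers: C 4.00, H 5.00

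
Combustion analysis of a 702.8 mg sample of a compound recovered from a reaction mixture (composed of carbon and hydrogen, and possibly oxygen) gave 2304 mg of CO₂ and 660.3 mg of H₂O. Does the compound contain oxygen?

no

mol C = 2.304 g CO₂ ÷ 44.009 g/mol = 0.052353 mol
mol H = 2 × 0.6603 g H₂O ÷ 18.015 g/mol = 0.073306 mol
C and H together account for 0.70270 g — essentially the entire 0.7028 g sample — so the compound contains no oxygen.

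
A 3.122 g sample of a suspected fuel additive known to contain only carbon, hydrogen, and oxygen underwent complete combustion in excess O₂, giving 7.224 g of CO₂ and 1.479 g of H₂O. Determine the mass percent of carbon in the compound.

mol C = 7.224 g CO₂ ÷ 44.009 g/mol = 0.16415 mol
mol H = 2 × 1.479 g H₂O ÷ 18.015 g/mol = 0.16420 mol
mass O = 3.122 − (1.9716 + 0.16551) = 0.98491 g → mol O = 0.98491 ÷ 15.999 = 0.061560 mol
mass % C = 1.9716 g ÷ 3.122 g × 100%

63.15%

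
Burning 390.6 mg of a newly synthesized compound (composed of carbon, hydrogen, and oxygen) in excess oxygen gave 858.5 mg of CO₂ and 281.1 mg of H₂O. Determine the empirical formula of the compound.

mol C = 0.8585 g CO₂ ÷ 44.009 g/mol = 0.019507 mol
mol H = 2 × 0.2811 g H₂O ÷ 18.015 g/mol = 0.031207 mol
mass O = 0.3906 − (0.23430 + 0.031457) = 0.12484 g → mol O = 0.12484 ÷ 15.999 = 0.0078030 mol
Divide by the smallest (0.0078030 mol): C 2.500, H 3.999, O 1.000
Multiplying each by 2 gives whole numbers: C 5.00, H 8.00, O 2.00

C5H8O2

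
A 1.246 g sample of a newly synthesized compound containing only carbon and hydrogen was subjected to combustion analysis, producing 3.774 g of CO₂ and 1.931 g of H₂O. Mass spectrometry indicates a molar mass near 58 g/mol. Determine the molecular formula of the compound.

mol C = 3.774 g CO₂ ÷ 44.009 g/mol = 0.085755 mol
mol H = 2 × 1.931 g H₂O ÷ 18.015 g/mol = 0.21438 mol
Divide by the smallest (0.085755 mol): C 1.000, H 2.500
Multiplying each by 2 gives whole numbers: C 2.00, H 5.00
Empirical formula: C2H5
Empirical-formula mass = 29.06 g/mol; 58 ÷ 29.06 ≈ 2, so the molecular formula is C4H10.

C4H10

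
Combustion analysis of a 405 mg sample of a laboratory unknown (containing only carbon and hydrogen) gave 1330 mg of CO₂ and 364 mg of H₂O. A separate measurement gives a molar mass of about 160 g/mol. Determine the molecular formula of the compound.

mol C = 1.33 g CO₂ ÷ 44.009 g/mol = 0.03022 mol
mol H = 2 × 0.364 g H₂O ÷ 18.015 g/mol = 0.04041 mol
Divide by the smallest (0.03022 mol): C 1.000, H 1.337
Multiplying each by 3 gives whole numbers: C 3.00, H 4.01
Empirical formula: C3H4
Empirical-formula mass = 40.06 g/mol; 160 ÷ 40.06 ≈ 4, so the molecular formula is C12H16.

C12H16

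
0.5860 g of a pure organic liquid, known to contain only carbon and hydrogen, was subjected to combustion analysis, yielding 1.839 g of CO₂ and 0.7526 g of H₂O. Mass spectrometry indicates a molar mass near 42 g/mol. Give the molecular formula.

C3H6

mol C = 1.839 g CO₂ ÷ 44.009 g/mol = 0.041787 mol
mol H = 2 × 0.7526 g H₂O ÷ 18.015 g/mol = 0.083553 mol
Divide by the smallest (0.041787 mol): C 1.000, H 1.999
Empirical formula: CH2
Empirical-formula mass = 14.03 g/mol; 42 ÷ 14.03 ≈ 3, so the molecular formula is C3H6.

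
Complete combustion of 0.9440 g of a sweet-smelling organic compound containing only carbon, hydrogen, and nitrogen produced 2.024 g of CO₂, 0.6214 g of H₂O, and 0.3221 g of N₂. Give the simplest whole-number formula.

mol C = 2.024 g CO₂ ÷ 44.009 g/mol = 0.045991 mol
mol H = 2 × 0.6214 g H₂O ÷ 18.015 g/mol = 0.068987 mol
mol N = 2 × 0.3221 g N₂ ÷ 28.014 g/mol = 0.022996 mol
Divide by the smallest (0.022996 mol): C 2.000, H 3.000, N 1.000

C2H3N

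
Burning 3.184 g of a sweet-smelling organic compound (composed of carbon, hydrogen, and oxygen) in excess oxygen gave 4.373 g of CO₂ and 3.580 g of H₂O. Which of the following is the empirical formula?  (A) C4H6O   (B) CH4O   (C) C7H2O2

(B) CH4O

mol C = 4.373 g CO₂ ÷ 44.009 g/mol = 0.099366 mol
mol H = 2 × 3.580 g H₂O ÷ 18.015 g/mol = 0.39745 mol
mass O = 3.184 − (1.1935 + 0.40063) = 1.5899 g → mol O = 1.5899 ÷ 15.999 = 0.099374 mol
Divide by the smallest (0.099366 mol): C 1.000, H 4.000, O 1.000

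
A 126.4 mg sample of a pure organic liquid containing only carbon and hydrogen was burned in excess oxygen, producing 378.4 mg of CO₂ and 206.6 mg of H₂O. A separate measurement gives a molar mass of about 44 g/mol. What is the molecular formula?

mol C = 0.3784 g CO₂ ÷ 44.009 g/mol = 0.0085982 mol
mol H = 2 × 0.2066 g H₂O ÷ 18.015 g/mol = 0.022936 mol
Divide by the smallest (0.0085982 mol): C 1.000, H 2.668
Multiplying each by 3 gives whole numbers: C 3.00, H 8.00
Empirical formula: C3H8
Empirical-formula mass = 44.10 g/mol; 44 ÷ 44.10 ≈ 1, so the molecular formula is C3H8.

C3H8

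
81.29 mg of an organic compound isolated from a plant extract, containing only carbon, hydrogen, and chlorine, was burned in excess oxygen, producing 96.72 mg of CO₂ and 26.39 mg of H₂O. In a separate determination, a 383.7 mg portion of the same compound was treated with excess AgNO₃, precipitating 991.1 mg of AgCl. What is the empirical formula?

mol C = 0.09672 g CO₂ ÷ 44.009 g/mol = 0.0021977 mol
mol H = 2 × 0.02639 g H₂O ÷ 18.015 g/mol = 0.0029298 mol
From the AgCl data: mol Cl per gram of compound = (0.9911 ÷ 143.318) ÷ 0.3837 = 0.018023 mol/g, so in the 0.08129 g combustion sample mol Cl = 0.0014651 mol
Divide by the smallest (0.0014651 mol): C 1.500, H 2.000, Cl 1.000
Multiplying each by 2 gives whole numbers: C 3.00, H 4.00, Cl 2.00

C3H4Cl2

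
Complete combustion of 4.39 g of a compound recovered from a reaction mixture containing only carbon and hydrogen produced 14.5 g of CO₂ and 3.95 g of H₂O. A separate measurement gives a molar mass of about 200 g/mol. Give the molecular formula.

mol C = 14.5 g CO₂ ÷ 44.009 g/mol = 0.3295 mol
mol H = 2 × 3.95 g H₂O ÷ 18.015 g/mol = 0.4385 mol
Divide by the smallest (0.3295 mol): C 1.000, H 1.331
Multiplying each by 3 gives whole numbers: C 3.00, H 3.99
Empirical formula: C3H4
Empirical-formula mass = 40.06 g/mol; 200 ÷ 40.06 ≈ 5, so the molecular formula is C15H20.

C15H20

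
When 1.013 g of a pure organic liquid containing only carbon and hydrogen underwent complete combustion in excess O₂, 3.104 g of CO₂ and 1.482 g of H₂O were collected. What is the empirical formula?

C3H7

mol C = 3.104 g CO₂ ÷ 44.009 g/mol = 0.070531 mol
mol H = 2 × 1.482 g H₂O ÷ 18.015 g/mol = 0.16453 mol
Divide by the smallest (0.070531 mol): C 1.000, H 2.333
Multiplying each by 3 gives whole numbers: C 3.00, H 7.00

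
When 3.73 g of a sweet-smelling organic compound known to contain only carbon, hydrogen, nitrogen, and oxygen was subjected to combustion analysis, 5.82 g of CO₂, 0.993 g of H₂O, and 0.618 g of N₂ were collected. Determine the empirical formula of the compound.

mol C = 5.82 g CO₂ ÷ 44.009 g/mol = 0.1322 mol
mol H = 2 × 0.993 g H₂O ÷ 18.015 g/mol = 0.1102 mol
mol N = 2 × 0.618 g N₂ ÷ 28.014 g/mol = 0.04412 mol
mass O = 3.73 − (1.588 + 0.1111 + 0.6180) = 1.412 g → mol O = 1.412 ÷ 15.999 = 0.08829 mol
Divide by the smallest (0.04412 mol): C 2.997, H 2.499, N 1.000, O 2.001
Multiplying each by 2 gives whole numbers: C 5.99, H 5.00, N 2.00, O 4.00

C6H5N2O4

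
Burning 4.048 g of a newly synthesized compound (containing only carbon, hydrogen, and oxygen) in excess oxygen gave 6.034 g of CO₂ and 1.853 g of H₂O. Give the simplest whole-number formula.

mol C = 6.034 g CO₂ ÷ 44.009 g/mol = 0.13711 mol
mol H = 2 × 1.853 g H₂O ÷ 18.015 g/mol = 0.20572 mol
mass O = 4.048 − (1.6468 + 0.20736) = 2.1938 g → mol O = 2.1938 ÷ 15.999 = 0.13712 mol
Divide by the smallest (0.13711 mol): C 1.000, H 1.500, O 1.000
Multiplying each by 2 gives whole numbers: C 2.00, H 3.00, O 2.00

C2H3O2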